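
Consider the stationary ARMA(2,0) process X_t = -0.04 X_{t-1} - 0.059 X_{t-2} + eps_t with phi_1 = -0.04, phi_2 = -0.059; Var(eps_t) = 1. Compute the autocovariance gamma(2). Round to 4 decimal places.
\gamma(2) = -0.0578

Multiply the model equation by X_{t-k} and take expectations. With theta_0 = psi_0 = 1 and psi_j the MA(infinity) weights, this gives
  gamma(k) - sum_i phi_i gamma(k-i) = c_k,
  c_k = sigma^2 * sum_{j=k..q} theta_j psi_{j-k}   (c_k = 0 for k > q),
using gamma(-m) = gamma(m).
Pure AR (q = 0): c_0 = sigma^2 = 1, c_k = 0 for k >= 1.
Equations for k = 0, 1, 2 (AR order 2, c_2 = 0):
  (E0) gamma(0) = phi_1 gamma(1) + phi_2 gamma(2) + c_0
  (E1) gamma(1) = phi_1 gamma(0) + phi_2 gamma(1) + c_1
  (E2) gamma(2) = phi_1 gamma(1) + phi_2 gamma(0)
From (E1): gamma(1) = A gamma(0) + B with
  A = phi_1 / (1 - phi_2) = -0.04 / 1.059 = -0.037771,   B = c_1 / (1 - phi_2) = 0 / 1.059 = 0.
Insert (E2) into (E0): gamma(0) (1 - phi_2^2) = phi_1 (1 + phi_2) gamma(1) + c_0.
  phi_1 (1 + phi_2) = (-0.04)(0.941) = -0.03764,   1 - phi_2^2 = 0.996519.
Replace gamma(1) by A gamma(0) + B and collect gamma(0):
  gamma(0) [0.996519 - (-0.03764)(-0.037771)] = c_0 = 1
  gamma(0) * 0.995097 = 1
  gamma(0) = 1 / 0.995097 = 1.004927.
  gamma(1) = A gamma(0) = (-0.037771)(1.004927) = -0.037958.
  gamma(2) = phi_1 gamma(1) + phi_2 gamma(0) = (-0.04)(-0.037958) + (-0.059)(1.004927) = -0.057772.
Therefore gamma(2) = -0.0578 (to 4 decimal places).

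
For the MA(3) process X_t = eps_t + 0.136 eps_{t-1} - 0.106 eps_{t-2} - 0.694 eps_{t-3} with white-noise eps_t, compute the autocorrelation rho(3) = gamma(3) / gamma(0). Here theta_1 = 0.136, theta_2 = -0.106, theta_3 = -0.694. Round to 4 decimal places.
\rho(3) = -0.4592

For an MA(q) process with theta_0 = 1, the autocovariance is
  gamma(k) = sigma^2 * sum_{i=0..q-k} theta_i * theta_{i+k},
and rho(k) = gamma(k) / gamma(0). Sigma^2 cancels.
  numerator   = (1)*(-0.694) = -0.694.
  denominator = (1)^2 + (0.136)^2 + (-0.106)^2 + (-0.694)^2 = 1.511368.
  rho(3) = -0.694 / 1.511368 = -0.4592.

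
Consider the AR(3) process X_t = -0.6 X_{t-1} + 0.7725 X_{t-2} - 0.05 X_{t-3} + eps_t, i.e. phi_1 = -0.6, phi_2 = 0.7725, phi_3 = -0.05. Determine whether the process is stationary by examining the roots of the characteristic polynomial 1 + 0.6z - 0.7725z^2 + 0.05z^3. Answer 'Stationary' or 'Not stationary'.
\text{Not stationary}

The AR(p) characteristic polynomial is P(z) = 1 + 0.6z - 0.7725z^2 + 0.05z^3.
Stationarity requires all roots to lie outside the unit circle, i.e. |z| > 1 for every root.
Degree 3: look for a simple real root z0 first, then factor out (1 - z/z0) and solve the remaining quadratic.
Testing z0 = -0.8: P(-0.8) = 1 + (0.6)(-0.8) + (-0.7725)(-0.8)^2 + (0.05)(-0.8)^3
  = 1 + (-0.48) + (-0.4944) + (-0.0256) = 0.  So z_0 = -0.8 is a root, |z_0| = 0.8.
Divide out the factor (1 + 1.25 z) = (1 - z/z0) (since 1/z0 = -1.25):
  P(z) = (1 + 1.25 z)(1 + (-0.65) z + (0.04) z^2)
  [check: z-coef -0.65 - (-1.25) = 0.6; z^2-coef 0.04 - (-1.25)(-0.65) = -0.7725; z^3-coef -(-1.25)(0.04) = 0.05.]
Remaining roots from the quadratic factor 1 + (-0.65) z + (0.04) z^2:
  Set 1 + (-0.65) z + (0.04) z^2 = 0, i.e. a z^2 + b z + c = 0 with a = 0.04, b = -0.65, c = 1.
  Discriminant D = b^2 - 4ac = (-0.65)^2 - 4*(0.04)*1 = 0.4225 - (0.16) = 0.2625.
  D >= 0, so the roots are real: z = (-b +/- sqrt(D)) / (2a) = (0.65 +/- 0.512348) / (0.08).
    z_1 = (0.65 + 0.512348) / (0.08) = 14.5293,   |z_1| = 14.5293.
    z_2 = (0.65 - 0.512348) / (0.08) = 1.7207,   |z_2| = 1.7207.
Moduli of all roots: 0.8000, 14.5293, 1.7207.
All moduli strictly greater than 1? No.
Verdict: Not stationary.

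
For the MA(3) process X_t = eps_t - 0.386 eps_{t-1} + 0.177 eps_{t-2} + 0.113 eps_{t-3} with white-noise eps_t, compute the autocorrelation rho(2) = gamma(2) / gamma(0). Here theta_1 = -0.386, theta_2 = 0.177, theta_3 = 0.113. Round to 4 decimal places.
\rho(2) = 0.1118

For an MA(q) process with theta_0 = 1, the autocovariance is
  gamma(k) = sigma^2 * sum_{i=0..q-k} theta_i * theta_{i+k},
and rho(k) = gamma(k) / gamma(0). Sigma^2 cancels.
  numerator   = (1)*(0.177) + (-0.386)*(0.113) = 0.133382.
  denominator = (1)^2 + (-0.386)^2 + (0.177)^2 + (0.113)^2 = 1.193094.
  rho(2) = 0.133382 / 1.193094 = 0.1118.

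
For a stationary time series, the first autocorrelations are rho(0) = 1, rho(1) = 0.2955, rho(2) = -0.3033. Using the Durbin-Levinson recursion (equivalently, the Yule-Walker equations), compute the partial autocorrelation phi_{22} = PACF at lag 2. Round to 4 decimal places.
\phi_{22} = -0.4280

The PACF at lag k is phi_{kk}, the last component of the solution
to the Yule-Walker system G_k phi = r_k where
  (G_k)_{ij} = rho(|i - j|), (r_k)_i = rho(i), i,j = 1..k.
Equivalently, Durbin-Levinson gives phi_{kk} iteratively:
  phi_{11} = rho(1)
  phi_{kk} = [rho(k) - sum_{j=1..k-1} phi_{k-1,j} rho(k-j)]
            / [1 - sum_{j=1..k-1} phi_{k-1,j} rho(j)],
  phi_{k,j} = phi_{k-1,j} - phi_{kk} phi_{k-1,k-j},  j = 1..k-1.
Step k = 1:
  phi_11 = rho(1) = 0.2955.
Step k = 2:
  phi_22 = [rho(2) - phi_11 rho(1)] / [1 - phi_11 rho(1)] = [-0.3033 - (0.2955)(0.2955)] / [1 - (0.2955)(0.2955)]
         = -0.39062025 / 0.91267975 = -0.428.
Therefore phi_{22} = -0.4280.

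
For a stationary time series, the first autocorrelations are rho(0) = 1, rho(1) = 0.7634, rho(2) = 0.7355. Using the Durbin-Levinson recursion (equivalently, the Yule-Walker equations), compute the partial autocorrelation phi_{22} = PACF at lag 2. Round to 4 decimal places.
\phi_{22} = 0.3660

The PACF at lag k is phi_{kk}, the last component of the solution
to the Yule-Walker system G_k phi = r_k where
  (G_k)_{ij} = rho(|i - j|), (r_k)_i = rho(i), i,j = 1..k.
Equivalently, Durbin-Levinson gives phi_{kk} iteratively:
  phi_{11} = rho(1)
  phi_{kk} = [rho(k) - sum_{j=1..k-1} phi_{k-1,j} rho(k-j)]
            / [1 - sum_{j=1..k-1} phi_{k-1,j} rho(j)],
  phi_{k,j} = phi_{k-1,j} - phi_{kk} phi_{k-1,k-j},  j = 1..k-1.
Step k = 1:
  phi_11 = rho(1) = 0.7634.
Step k = 2:
  phi_22 = [rho(2) - phi_11 rho(1)] / [1 - phi_11 rho(1)] = [0.7355 - (0.7634)(0.7634)] / [1 - (0.7634)(0.7634)]
         = 0.15272044 / 0.41722044 = 0.366.
Therefore phi_{22} = 0.3660.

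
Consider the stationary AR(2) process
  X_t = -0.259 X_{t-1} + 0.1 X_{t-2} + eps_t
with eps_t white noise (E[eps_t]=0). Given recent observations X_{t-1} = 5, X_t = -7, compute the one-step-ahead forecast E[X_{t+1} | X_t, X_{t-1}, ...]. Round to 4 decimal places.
E[X_{t+1} \mid \mathcal F_t] = 2.3130

For an AR(p) model X_t = c + sum_i phi_i X_{t-i} + eps_t, the
one-step-ahead conditional mean is
  E[X_{t+1} | X_t, ...] = c + sum_i phi_i X_{t+1-i}.
Substitute known values:
  E[X_{t+1} | ...] = (-0.259) * (-7) + (0.1) * (5)
                   = 2.3130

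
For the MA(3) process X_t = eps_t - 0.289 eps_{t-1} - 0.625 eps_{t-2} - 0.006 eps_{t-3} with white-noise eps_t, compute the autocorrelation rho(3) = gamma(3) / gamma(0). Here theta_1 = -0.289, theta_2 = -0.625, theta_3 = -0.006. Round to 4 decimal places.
\rho(3) = -0.0041

For an MA(q) process with theta_0 = 1, the autocovariance is
  gamma(k) = sigma^2 * sum_{i=0..q-k} theta_i * theta_{i+k},
and rho(k) = gamma(k) / gamma(0). Sigma^2 cancels.
  numerator   = (1)*(-0.006) = -0.006.
  denominator = (1)^2 + (-0.289)^2 + (-0.625)^2 + (-0.006)^2 = 1.474182.
  rho(3) = -0.006 / 1.474182 = -0.0041.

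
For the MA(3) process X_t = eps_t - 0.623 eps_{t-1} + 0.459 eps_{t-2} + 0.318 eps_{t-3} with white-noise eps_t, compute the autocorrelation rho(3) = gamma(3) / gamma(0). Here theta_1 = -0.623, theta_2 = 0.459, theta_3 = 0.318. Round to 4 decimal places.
\rho(3) = 0.1871

For an MA(q) process with theta_0 = 1, the autocovariance is
  gamma(k) = sigma^2 * sum_{i=0..q-k} theta_i * theta_{i+k},
and rho(k) = gamma(k) / gamma(0). Sigma^2 cancels.
  numerator   = (1)*(0.318) = 0.318.
  denominator = (1)^2 + (-0.623)^2 + (0.459)^2 + (0.318)^2 = 1.699934.
  rho(3) = 0.318 / 1.699934 = 0.1871.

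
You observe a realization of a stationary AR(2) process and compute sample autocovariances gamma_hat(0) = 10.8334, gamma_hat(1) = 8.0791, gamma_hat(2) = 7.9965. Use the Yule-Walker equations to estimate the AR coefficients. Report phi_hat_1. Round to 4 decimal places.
\hat\phi_{1} = 0.4400

The Yule-Walker equations for an AR(p) process read, in matrix form,
  Gamma_p phi = r_p,   with   (Gamma_p)_{ij} = gamma(|i - j|),
                       (r_p)_i = gamma(i),   i,j = 1..p.
Substitute the sample gammas (Toeplitz matrix and right-hand side of size 2):
  Gamma_p = [[10.8334, 8.0791], [8.0791, 10.8334]]
  r_p     = [8.0791, 7.9965]
Written out:
  10.8334 phi_1 + 8.0791 phi_2 = 8.0791
  8.0791 phi_1 + 10.8334 phi_2 = 7.9965
Solve by Cramer's rule:
  det = gamma(0)^2 - gamma(1)^2 = (10.8334)^2 - (8.0791)^2 = 117.36255556 - 65.27185681 = 52.09069875
  phi_hat_1 = [gamma(1) gamma(0) - gamma(1) gamma(2)] / det = [(8.0791)(10.8334) - (8.0791)(7.9965)] / 52.09069875 = 22.91959879 / 52.09069875 = 0.44
  phi_hat_2 = [gamma(0) gamma(2) - gamma(1)^2] / det = [(10.8334)(7.9965) - (8.0791)^2] / 52.09069875 = 21.35742629 / 52.09069875 = 0.41
So phi_hat = [0.4400, 0.4100].
Therefore phi_hat_1 = 0.4400.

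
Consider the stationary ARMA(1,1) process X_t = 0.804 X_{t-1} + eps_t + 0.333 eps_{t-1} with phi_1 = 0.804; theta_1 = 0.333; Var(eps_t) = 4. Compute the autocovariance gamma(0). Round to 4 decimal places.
\gamma(0) = 18.6247

Multiply the model equation by X_{t-k} and take expectations. With theta_0 = psi_0 = 1 and psi_j the MA(infinity) weights, this gives
  gamma(k) - sum_i phi_i gamma(k-i) = c_k,
  c_k = sigma^2 * sum_{j=k..q} theta_j psi_{j-k}   (c_k = 0 for k > q),
using gamma(-m) = gamma(m).
psi-weights needed (psi_j = theta_j + sum_i phi_i psi_{j-i}):
  psi_1 = theta_1 + phi_1 = 0.333 + (0.804) = 1.137
Right-hand sides:
  c_0 = sigma^2 (1 + theta_1 psi_1) = 4 * (1 + (0.333)(1.137)) = 4 * 1.378621 = 5.514484
  c_1 = sigma^2 theta_1 = 4 * (0.333) = 1.332
  c_2 = 0
Equations for k = 0 and k = 1 (AR order 1):
  gamma(0) = phi_1 gamma(1) + c_0
  gamma(1) = phi_1 gamma(0) + c_1
Substituting the second into the first: gamma(0) (1 - phi_1^2) = c_0 + phi_1 c_1, so
  gamma(0) = (c_0 + phi_1 c_1) / (1 - phi_1^2) = (5.514484 + (0.804)(1.332)) / (1 - (0.804)^2) = 6.585412 / 0.353584 = 18.624745.
Therefore gamma(0) = 18.6247 (to 4 decimal places).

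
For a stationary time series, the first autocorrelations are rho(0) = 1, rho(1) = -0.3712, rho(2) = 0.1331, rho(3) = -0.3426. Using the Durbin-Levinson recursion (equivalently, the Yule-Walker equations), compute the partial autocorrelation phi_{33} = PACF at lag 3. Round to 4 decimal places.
\phi_{33} = -0.3421

The PACF at lag k is phi_{kk}, the last component of the solution
to the Yule-Walker system G_k phi = r_k where
  (G_k)_{ij} = rho(|i - j|), (r_k)_i = rho(i), i,j = 1..k.
Equivalently, Durbin-Levinson gives phi_{kk} iteratively:
  phi_{11} = rho(1)
  phi_{kk} = [rho(k) - sum_{j=1..k-1} phi_{k-1,j} rho(k-j)]
            / [1 - sum_{j=1..k-1} phi_{k-1,j} rho(j)],
  phi_{k,j} = phi_{k-1,j} - phi_{kk} phi_{k-1,k-j},  j = 1..k-1.
Step k = 1:
  phi_11 = rho(1) = -0.3712.
Step k = 2:
  phi_22 = [rho(2) - phi_11 rho(1)] / [1 - phi_11 rho(1)] = [0.1331 - (-0.3712)(-0.3712)] / [1 - (-0.3712)(-0.3712)]
         = -0.00468944 / 0.86221056 = -0.005439.
  Update: phi_21 = phi_11 - phi_22 phi_11 = -0.3712 - (-0.005439)(-0.3712) = -0.373219.
Step k = 3:
  phi_33 = [rho(3) - phi_21 rho(2) - phi_22 rho(1)] / [1 - phi_21 rho(1) - phi_22 rho(2)]
    numerator   = -0.3426 - (-0.373219)(0.1331) - (-0.005439)(-0.3712) = -0.29494347
    denominator = 1 - (-0.373219)(-0.3712) - (-0.005439)(0.1331) = 0.86218505
  phi_33 = -0.29494347 / 0.86218505 = -0.3421.
Therefore phi_{33} = -0.3421.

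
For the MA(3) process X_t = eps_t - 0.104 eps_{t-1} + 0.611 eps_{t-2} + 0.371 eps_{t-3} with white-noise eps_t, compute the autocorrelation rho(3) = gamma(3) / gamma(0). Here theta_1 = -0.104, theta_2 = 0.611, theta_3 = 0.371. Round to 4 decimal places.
\rho(3) = 0.2438

For an MA(q) process with theta_0 = 1, the autocovariance is
  gamma(k) = sigma^2 * sum_{i=0..q-k} theta_i * theta_{i+k},
and rho(k) = gamma(k) / gamma(0). Sigma^2 cancels.
  numerator   = (1)*(0.371) = 0.371.
  denominator = (1)^2 + (-0.104)^2 + (0.611)^2 + (0.371)^2 = 1.521778.
  rho(3) = 0.371 / 1.521778 = 0.2438.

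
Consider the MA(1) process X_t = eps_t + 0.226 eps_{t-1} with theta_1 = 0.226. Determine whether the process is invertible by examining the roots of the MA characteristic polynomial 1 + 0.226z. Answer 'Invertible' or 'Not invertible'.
\text{Invertible}

The MA(q) characteristic polynomial is P(z) = 1 + 0.226z.
Invertibility requires all roots to lie outside the unit circle, i.e. |z| > 1 for every root.
This is linear in z: 1 + (0.226) z = 0  =>  z = -1/(0.226) = -4.424779,  |z| = 4.424779.
Moduli of all roots: 4.4248.
All moduli strictly greater than 1? Yes.
Verdict: Invertible.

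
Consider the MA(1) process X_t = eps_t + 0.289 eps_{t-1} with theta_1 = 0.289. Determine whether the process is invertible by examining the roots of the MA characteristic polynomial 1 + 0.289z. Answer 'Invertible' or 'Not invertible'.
\text{Invertible}

The MA(q) characteristic polynomial is P(z) = 1 + 0.289z.
Invertibility requires all roots to lie outside the unit circle, i.e. |z| > 1 for every root.
This is linear in z: 1 + (0.289) z = 0  =>  z = -1/(0.289) = -3.460208,  |z| = 3.460208.
Moduli of all roots: 3.4602.
All moduli strictly greater than 1? Yes.
Verdict: Invertible.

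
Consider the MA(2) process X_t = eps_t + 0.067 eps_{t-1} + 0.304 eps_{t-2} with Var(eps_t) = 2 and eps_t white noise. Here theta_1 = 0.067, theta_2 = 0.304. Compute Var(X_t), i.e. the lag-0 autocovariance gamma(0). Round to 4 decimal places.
\gamma(0) = 2.1938

For an MA(q) process X_t = eps_t + sum_i theta_i eps_{t-i} with
Var(eps_t) = sigma^2, the variance is
  gamma(0) = sigma^2 * (1 + sum_i theta_i^2).
  sum_i theta_i^2 = (0.067)^2 + (0.304)^2 = 0.004489 + 0.092416 = 0.096905.
  gamma(0) = 2 * (1 + 0.096905) = 2 * 1.096905 = 2.19381, which rounds to 2.1938.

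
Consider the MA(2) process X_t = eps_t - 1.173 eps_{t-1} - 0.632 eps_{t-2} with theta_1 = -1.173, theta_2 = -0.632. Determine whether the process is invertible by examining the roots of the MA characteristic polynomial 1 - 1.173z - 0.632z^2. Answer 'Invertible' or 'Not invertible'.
\text{Not invertible}

The MA(q) characteristic polynomial is P(z) = 1 - 1.173z - 0.632z^2.
Invertibility requires all roots to lie outside the unit circle, i.e. |z| > 1 for every root.
Set 1 + (-1.173) z + (-0.632) z^2 = 0, i.e. a z^2 + b z + c = 0 with a = -0.632, b = -1.173, c = 1.
Discriminant D = b^2 - 4ac = (-1.173)^2 - 4*(-0.632)*1 = 1.375929 - (-2.528) = 3.903929.
D >= 0, so the roots are real: z = (-b +/- sqrt(D)) / (2a) = (1.173 +/- 1.975836) / (-1.264).
  z_1 = (1.173 + 1.975836) / (-1.264) = -2.4912,   |z_1| = 2.4912.
  z_2 = (1.173 - 1.975836) / (-1.264) = 0.6352,   |z_2| = 0.6352.
Moduli of all roots: 2.4912, 0.6352.
All moduli strictly greater than 1? No.
Verdict: Not invertible.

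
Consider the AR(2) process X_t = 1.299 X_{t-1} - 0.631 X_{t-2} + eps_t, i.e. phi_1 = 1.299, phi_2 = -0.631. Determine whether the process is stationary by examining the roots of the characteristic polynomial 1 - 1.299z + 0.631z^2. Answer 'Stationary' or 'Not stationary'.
\text{Stationary}

The AR(p) characteristic polynomial is P(z) = 1 - 1.299z + 0.631z^2.
Stationarity requires all roots to lie outside the unit circle, i.e. |z| > 1 for every root.
Set 1 + (-1.299) z + (0.631) z^2 = 0, i.e. a z^2 + b z + c = 0 with a = 0.631, b = -1.299, c = 1.
Discriminant D = b^2 - 4ac = (-1.299)^2 - 4*(0.631)*1 = 1.687401 - (2.524) = -0.836599.
D < 0, so the roots are the complex-conjugate pair z = (-b +/- i sqrt(-D)) / (2a) = 1.0293 +/- 0.7248i.
For a conjugate pair |z|^2 = z * conj(z) = (product of roots) = c/a = 1/(0.631) = 1.584786, so |z| = sqrt(1.584786) = 1.2589 for both roots.
Moduli of all roots: 1.2589, 1.2589.
All moduli strictly greater than 1? Yes.
Verdict: Stationary.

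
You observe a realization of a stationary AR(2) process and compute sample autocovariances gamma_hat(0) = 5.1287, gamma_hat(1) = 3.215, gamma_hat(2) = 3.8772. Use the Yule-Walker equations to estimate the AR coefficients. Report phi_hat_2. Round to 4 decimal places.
\hat\phi_{2} = 0.5980

The Yule-Walker equations for an AR(p) process read, in matrix form,
  Gamma_p phi = r_p,   with   (Gamma_p)_{ij} = gamma(|i - j|),
                       (r_p)_i = gamma(i),   i,j = 1..p.
Substitute the sample gammas (Toeplitz matrix and right-hand side of size 2):
  Gamma_p = [[5.1287, 3.215], [3.215, 5.1287]]
  r_p     = [3.215, 3.8772]
Written out:
  5.1287 phi_1 + 3.215 phi_2 = 3.215
  3.215 phi_1 + 5.1287 phi_2 = 3.8772
Solve by Cramer's rule:
  det = gamma(0)^2 - gamma(1)^2 = (5.1287)^2 - (3.215)^2 = 26.30356369 - 10.336225 = 15.96733869
  phi_hat_1 = [gamma(1) gamma(0) - gamma(1) gamma(2)] / det = [(3.215)(5.1287) - (3.215)(3.8772)] / 15.96733869 = 4.0235725 / 15.96733869 = 0.252
  phi_hat_2 = [gamma(0) gamma(2) - gamma(1)^2] / det = [(5.1287)(3.8772) - (3.215)^2] / 15.96733869 = 9.54877064 / 15.96733869 = 0.598
So phi_hat = [0.2520, 0.5980].
Therefore phi_hat_2 = 0.5980.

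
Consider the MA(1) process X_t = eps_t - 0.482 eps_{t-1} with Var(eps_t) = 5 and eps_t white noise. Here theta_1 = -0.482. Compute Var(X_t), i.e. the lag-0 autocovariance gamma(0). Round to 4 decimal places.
\gamma(0) = 6.1616

For an MA(q) process X_t = eps_t + sum_i theta_i eps_{t-i} with
Var(eps_t) = sigma^2, the variance is
  gamma(0) = sigma^2 * (1 + sum_i theta_i^2).
  sum_i theta_i^2 = (-0.482)^2 = 0.232324.
  gamma(0) = 5 * (1 + 0.232324) = 5 * 1.232324 = 6.16162, which rounds to 6.1616.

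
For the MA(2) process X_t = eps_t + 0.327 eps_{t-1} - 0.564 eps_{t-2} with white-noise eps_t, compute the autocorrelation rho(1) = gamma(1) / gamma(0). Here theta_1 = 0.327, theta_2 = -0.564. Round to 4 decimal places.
\rho(1) = 0.1000

For an MA(q) process with theta_0 = 1, the autocovariance is
  gamma(k) = sigma^2 * sum_{i=0..q-k} theta_i * theta_{i+k},
and rho(k) = gamma(k) / gamma(0). Sigma^2 cancels.
  numerator   = (1)*(0.327) + (0.327)*(-0.564) = 0.142572.
  denominator = (1)^2 + (0.327)^2 + (-0.564)^2 = 1.425025.
  rho(1) = 0.142572 / 1.425025 = 0.1000.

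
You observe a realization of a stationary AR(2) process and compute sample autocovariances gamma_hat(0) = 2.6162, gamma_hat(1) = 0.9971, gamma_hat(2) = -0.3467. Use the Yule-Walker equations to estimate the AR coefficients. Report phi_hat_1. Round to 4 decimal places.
\hat\phi_{1} = 0.5050

The Yule-Walker equations for an AR(p) process read, in matrix form,
  Gamma_p phi = r_p,   with   (Gamma_p)_{ij} = gamma(|i - j|),
                       (r_p)_i = gamma(i),   i,j = 1..p.
Substitute the sample gammas (Toeplitz matrix and right-hand side of size 2):
  Gamma_p = [[2.6162, 0.9971], [0.9971, 2.6162]]
  r_p     = [0.9971, -0.3467]
Written out:
  2.6162 phi_1 + 0.9971 phi_2 = 0.9971
  0.9971 phi_1 + 2.6162 phi_2 = -0.3467
Solve by Cramer's rule:
  det = gamma(0)^2 - gamma(1)^2 = (2.6162)^2 - (0.9971)^2 = 6.84450244 - 0.99420841 = 5.85029403
  phi_hat_1 = [gamma(1) gamma(0) - gamma(1) gamma(2)] / det = [(0.9971)(2.6162) - (0.9971)(-0.3467)] / 5.85029403 = 2.95430759 / 5.85029403 = 0.505
  phi_hat_2 = [gamma(0) gamma(2) - gamma(1)^2] / det = [(2.6162)(-0.3467) - (0.9971)^2] / 5.85029403 = -1.90124495 / 5.85029403 = -0.325
So phi_hat = [0.5050, -0.3250].
Therefore phi_hat_1 = 0.5050.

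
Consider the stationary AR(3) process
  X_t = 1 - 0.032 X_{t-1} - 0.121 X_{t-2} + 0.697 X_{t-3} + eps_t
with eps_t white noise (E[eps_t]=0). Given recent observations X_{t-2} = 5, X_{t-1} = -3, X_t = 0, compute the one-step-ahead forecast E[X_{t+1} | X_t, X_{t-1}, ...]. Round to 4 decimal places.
E[X_{t+1} \mid \mathcal F_t] = 4.8480

For an AR(p) model X_t = c + sum_i phi_i X_{t-i} + eps_t, the
one-step-ahead conditional mean is
  E[X_{t+1} | X_t, ...] = c + sum_i phi_i X_{t+1-i}.
Substitute known values:
  E[X_{t+1} | ...] = 1 + (-0.032) * (0) + (-0.121) * (-3) + (0.697) * (5)
                   = 4.8480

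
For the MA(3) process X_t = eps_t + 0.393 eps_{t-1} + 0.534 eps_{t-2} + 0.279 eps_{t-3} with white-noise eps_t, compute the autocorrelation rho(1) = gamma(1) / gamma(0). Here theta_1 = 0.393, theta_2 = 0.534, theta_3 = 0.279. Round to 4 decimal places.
\rho(1) = 0.4955

For an MA(q) process with theta_0 = 1, the autocovariance is
  gamma(k) = sigma^2 * sum_{i=0..q-k} theta_i * theta_{i+k},
and rho(k) = gamma(k) / gamma(0). Sigma^2 cancels.
  numerator   = (1)*(0.393) + (0.393)*(0.534) + (0.534)*(0.279) = 0.751848.
  denominator = (1)^2 + (0.393)^2 + (0.534)^2 + (0.279)^2 = 1.517446.
  rho(1) = 0.751848 / 1.517446 = 0.4955.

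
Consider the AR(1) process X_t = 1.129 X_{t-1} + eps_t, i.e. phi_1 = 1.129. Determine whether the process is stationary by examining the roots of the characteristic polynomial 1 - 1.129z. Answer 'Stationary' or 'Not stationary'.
\text{Not stationary}

The AR(p) characteristic polynomial is P(z) = 1 - 1.129z.
Stationarity requires all roots to lie outside the unit circle, i.e. |z| > 1 for every root.
This is linear in z: 1 + (-1.129) z = 0  =>  z = -1/(-1.129) = 0.88574,  |z| = 0.88574.
Moduli of all roots: 0.8857.
All moduli strictly greater than 1? No.
Verdict: Not stationary.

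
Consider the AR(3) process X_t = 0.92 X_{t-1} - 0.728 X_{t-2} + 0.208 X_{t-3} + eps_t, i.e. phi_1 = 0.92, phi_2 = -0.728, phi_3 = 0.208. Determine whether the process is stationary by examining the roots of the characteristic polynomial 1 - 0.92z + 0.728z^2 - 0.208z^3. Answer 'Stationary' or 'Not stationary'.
\text{Stationary}

The AR(p) characteristic polynomial is P(z) = 1 - 0.92z + 0.728z^2 - 0.208z^3.
Stationarity requires all roots to lie outside the unit circle, i.e. |z| > 1 for every root.
Degree 3: look for a simple real root z0 first, then factor out (1 - z/z0) and solve the remaining quadratic.
Testing z0 = 2.5: P(2.5) = 1 + (-0.92)(2.5) + (0.728)(2.5)^2 + (-0.208)(2.5)^3
  = 1 + (-2.3) + (4.55) + (-3.25) = 0.  So z_0 = 2.5 is a root, |z_0| = 2.5.
Divide out the factor (1 - 0.4 z) = (1 - z/z0) (since 1/z0 = 0.4):
  P(z) = (1 - 0.4 z)(1 + (-0.52) z + (0.52) z^2)
  [check: z-coef -0.52 - (0.4) = -0.92; z^2-coef 0.52 - (0.4)(-0.52) = 0.728; z^3-coef -(0.4)(0.52) = -0.208.]
Remaining roots from the quadratic factor 1 + (-0.52) z + (0.52) z^2:
  Set 1 + (-0.52) z + (0.52) z^2 = 0, i.e. a z^2 + b z + c = 0 with a = 0.52, b = -0.52, c = 1.
  Discriminant D = b^2 - 4ac = (-0.52)^2 - 4*(0.52)*1 = 0.2704 - (2.08) = -1.8096.
  D < 0, so the roots are the complex-conjugate pair z = (-b +/- i sqrt(-D)) / (2a) = 0.5 +/- 1.2935i.
  For a conjugate pair |z|^2 = z * conj(z) = (product of roots) = c/a = 1/(0.52) = 1.923077, so |z| = sqrt(1.923077) = 1.3868 for both roots.
Moduli of all roots: 2.5000, 1.3868, 1.3868.
All moduli strictly greater than 1? Yes.
Verdict: Stationary.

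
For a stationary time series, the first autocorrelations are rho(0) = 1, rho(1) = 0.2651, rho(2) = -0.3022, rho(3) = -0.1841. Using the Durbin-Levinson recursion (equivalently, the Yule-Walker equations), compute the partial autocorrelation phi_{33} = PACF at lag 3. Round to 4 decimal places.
\phi_{33} = 0.0440

The PACF at lag k is phi_{kk}, the last component of the solution
to the Yule-Walker system G_k phi = r_k where
  (G_k)_{ij} = rho(|i - j|), (r_k)_i = rho(i), i,j = 1..k.
Equivalently, Durbin-Levinson gives phi_{kk} iteratively:
  phi_{11} = rho(1)
  phi_{kk} = [rho(k) - sum_{j=1..k-1} phi_{k-1,j} rho(k-j)]
            / [1 - sum_{j=1..k-1} phi_{k-1,j} rho(j)],
  phi_{k,j} = phi_{k-1,j} - phi_{kk} phi_{k-1,k-j},  j = 1..k-1.
Step k = 1:
  phi_11 = rho(1) = 0.2651.
Step k = 2:
  phi_22 = [rho(2) - phi_11 rho(1)] / [1 - phi_11 rho(1)] = [-0.3022 - (0.2651)(0.2651)] / [1 - (0.2651)(0.2651)]
         = -0.37247801 / 0.92972199 = -0.400634.
  Update: phi_21 = phi_11 - phi_22 phi_11 = 0.2651 - (-0.400634)(0.2651) = 0.371308.
Step k = 3:
  phi_33 = [rho(3) - phi_21 rho(2) - phi_22 rho(1)] / [1 - phi_21 rho(1) - phi_22 rho(2)]
    numerator   = -0.1841 - (0.371308)(-0.3022) - (-0.400634)(0.2651) = 0.03431729
    denominator = 1 - (0.371308)(0.2651) - (-0.400634)(-0.3022) = 0.78049473
  phi_33 = 0.03431729 / 0.78049473 = 0.044.
Therefore phi_{33} = 0.0440.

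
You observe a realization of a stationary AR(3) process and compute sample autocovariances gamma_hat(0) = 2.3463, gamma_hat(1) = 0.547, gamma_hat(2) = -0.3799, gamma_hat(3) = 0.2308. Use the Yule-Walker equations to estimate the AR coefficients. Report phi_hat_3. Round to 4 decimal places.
\hat\phi_{3} = 0.2210

The Yule-Walker equations for an AR(p) process read, in matrix form,
  Gamma_p phi = r_p,   with   (Gamma_p)_{ij} = gamma(|i - j|),
                       (r_p)_i = gamma(i),   i,j = 1..p.
Substitute the sample gammas (Toeplitz matrix and right-hand side of size 3):
  Gamma_p = [[2.3463, 0.547, -0.3799], [0.547, 2.3463, 0.547], [-0.3799, 0.547, 2.3463]]
  r_p     = [0.547, -0.3799, 0.2308]
Written out (R1..R3):
  (R1) 2.3463 phi_1 + 0.547 phi_2 - 0.3799 phi_3 = 0.547
  (R2) 0.547 phi_1 + 2.3463 phi_2 + 0.547 phi_3 = -0.3799
  (R3) -0.3799 phi_1 + 0.547 phi_2 + 2.3463 phi_3 = 0.2308
Gaussian elimination:
  R2 <- R2 - (0.547/2.3463) R1 = R2 - (0.233133) R1:  2.218776 phi_2 + 0.635567 phi_3 = -0.507424
  R3 <- R3 - (-0.3799/2.3463) R1 = R3 - (-0.161915) R1:  0.635567 phi_2 + 2.284789 phi_3 = 0.319367
  R3 <- R3 - (0.635567/2.218776) R2 = R3 - (0.286449) R2:  2.102731 phi_3 = 0.464718
Back-substitution:
  phi_hat_3 = 0.464718 / 2.102731 = 0.221007
  phi_hat_2 = (-0.507424 - (0.635567)(0.221007)) / 2.218776 = -0.292003
  phi_hat_1 = (0.547 - (0.547)(-0.292003) - (-0.3799)(0.221007)) / 2.3463 = 0.336993
So phi_hat = [0.3370, -0.2920, 0.2210].
Therefore phi_hat_3 = 0.2210.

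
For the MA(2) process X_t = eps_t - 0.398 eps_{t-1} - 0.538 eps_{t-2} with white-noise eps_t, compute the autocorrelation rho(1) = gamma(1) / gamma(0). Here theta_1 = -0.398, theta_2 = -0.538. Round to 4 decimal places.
\rho(1) = -0.1270

For an MA(q) process with theta_0 = 1, the autocovariance is
  gamma(k) = sigma^2 * sum_{i=0..q-k} theta_i * theta_{i+k},
and rho(k) = gamma(k) / gamma(0). Sigma^2 cancels.
  numerator   = (1)*(-0.398) + (-0.398)*(-0.538) = -0.183876.
  denominator = (1)^2 + (-0.398)^2 + (-0.538)^2 = 1.447848.
  rho(1) = -0.183876 / 1.447848 = -0.1270.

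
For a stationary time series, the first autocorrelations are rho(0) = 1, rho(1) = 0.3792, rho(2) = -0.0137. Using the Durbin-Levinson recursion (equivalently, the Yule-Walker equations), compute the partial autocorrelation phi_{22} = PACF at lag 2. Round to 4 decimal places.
\phi_{22} = -0.1839

The PACF at lag k is phi_{kk}, the last component of the solution
to the Yule-Walker system G_k phi = r_k where
  (G_k)_{ij} = rho(|i - j|), (r_k)_i = rho(i), i,j = 1..k.
Equivalently, Durbin-Levinson gives phi_{kk} iteratively:
  phi_{11} = rho(1)
  phi_{kk} = [rho(k) - sum_{j=1..k-1} phi_{k-1,j} rho(k-j)]
            / [1 - sum_{j=1..k-1} phi_{k-1,j} rho(j)],
  phi_{k,j} = phi_{k-1,j} - phi_{kk} phi_{k-1,k-j},  j = 1..k-1.
Step k = 1:
  phi_11 = rho(1) = 0.3792.
Step k = 2:
  phi_22 = [rho(2) - phi_11 rho(1)] / [1 - phi_11 rho(1)] = [-0.0137 - (0.3792)(0.3792)] / [1 - (0.3792)(0.3792)]
         = -0.15749264 / 0.85620736 = -0.1839.
Therefore phi_{22} = -0.1839.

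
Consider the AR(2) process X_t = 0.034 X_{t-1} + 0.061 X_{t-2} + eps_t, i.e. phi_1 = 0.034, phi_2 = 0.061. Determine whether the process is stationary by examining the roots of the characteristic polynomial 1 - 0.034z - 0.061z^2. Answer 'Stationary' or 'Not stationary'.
\text{Stationary}

The AR(p) characteristic polynomial is P(z) = 1 - 0.034z - 0.061z^2.
Stationarity requires all roots to lie outside the unit circle, i.e. |z| > 1 for every root.
Set 1 + (-0.034) z + (-0.061) z^2 = 0, i.e. a z^2 + b z + c = 0 with a = -0.061, b = -0.034, c = 1.
Discriminant D = b^2 - 4ac = (-0.034)^2 - 4*(-0.061)*1 = 0.001156 - (-0.244) = 0.245156.
D >= 0, so the roots are real: z = (-b +/- sqrt(D)) / (2a) = (0.034 +/- 0.495132) / (-0.122).
  z_1 = (0.034 + 0.495132) / (-0.122) = -4.3372,   |z_1| = 4.3372.
  z_2 = (0.034 - 0.495132) / (-0.122) = 3.7798,   |z_2| = 3.7798.
Moduli of all roots: 4.3372, 3.7798.
All moduli strictly greater than 1? Yes.
Verdict: Stationary.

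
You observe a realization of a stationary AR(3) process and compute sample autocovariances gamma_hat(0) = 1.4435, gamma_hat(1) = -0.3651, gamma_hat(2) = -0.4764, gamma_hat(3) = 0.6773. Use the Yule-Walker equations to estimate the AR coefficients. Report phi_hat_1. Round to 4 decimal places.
\hat\phi_{1} = -0.2260

The Yule-Walker equations for an AR(p) process read, in matrix form,
  Gamma_p phi = r_p,   with   (Gamma_p)_{ij} = gamma(|i - j|),
                       (r_p)_i = gamma(i),   i,j = 1..p.
Substitute the sample gammas (Toeplitz matrix and right-hand side of size 3):
  Gamma_p = [[1.4435, -0.3651, -0.4764], [-0.3651, 1.4435, -0.3651], [-0.4764, -0.3651, 1.4435]]
  r_p     = [-0.3651, -0.4764, 0.6773]
Written out (R1..R3):
  (R1) 1.4435 phi_1 - 0.3651 phi_2 - 0.4764 phi_3 = -0.3651
  (R2) -0.3651 phi_1 + 1.4435 phi_2 - 0.3651 phi_3 = -0.4764
  (R3) -0.4764 phi_1 - 0.3651 phi_2 + 1.4435 phi_3 = 0.6773
Gaussian elimination:
  R2 <- R2 - (-0.3651/1.4435) R1 = R2 - (-0.252927) R1:  1.351156 phi_2 - 0.485594 phi_3 = -0.568744
  R3 <- R3 - (-0.4764/1.4435) R1 = R3 - (-0.330031) R1:  -0.485594 phi_2 + 1.286273 phi_3 = 0.556806
  R3 <- R3 - (-0.485594/1.351156) R2 = R3 - (-0.359392) R2:  1.111755 phi_3 = 0.352404
Back-substitution:
  phi_hat_3 = 0.352404 / 1.111755 = 0.31698
  phi_hat_2 = (-0.568744 - (-0.485594)(0.31698)) / 1.351156 = -0.307011
  phi_hat_1 = (-0.3651 - (-0.3651)(-0.307011) - (-0.4764)(0.31698)) / 1.4435 = -0.225965
So phi_hat = [-0.2260, -0.3070, 0.3170].
Therefore phi_hat_1 = -0.2260.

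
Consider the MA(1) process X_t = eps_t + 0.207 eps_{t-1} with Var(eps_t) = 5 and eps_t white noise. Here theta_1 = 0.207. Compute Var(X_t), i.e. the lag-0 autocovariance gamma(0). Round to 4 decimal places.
\gamma(0) = 5.2142

For an MA(q) process X_t = eps_t + sum_i theta_i eps_{t-i} with
Var(eps_t) = sigma^2, the variance is
  gamma(0) = sigma^2 * (1 + sum_i theta_i^2).
  sum_i theta_i^2 = (0.207)^2 = 0.042849.
  gamma(0) = 5 * (1 + 0.042849) = 5 * 1.042849 = 5.214245, which rounds to 5.2142.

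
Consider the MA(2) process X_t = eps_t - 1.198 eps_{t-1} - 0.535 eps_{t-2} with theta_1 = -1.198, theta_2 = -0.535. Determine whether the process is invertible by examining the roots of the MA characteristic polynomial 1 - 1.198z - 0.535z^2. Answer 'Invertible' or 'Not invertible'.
\text{Not invertible}

The MA(q) characteristic polynomial is P(z) = 1 - 1.198z - 0.535z^2.
Invertibility requires all roots to lie outside the unit circle, i.e. |z| > 1 for every root.
Set 1 + (-1.198) z + (-0.535) z^2 = 0, i.e. a z^2 + b z + c = 0 with a = -0.535, b = -1.198, c = 1.
Discriminant D = b^2 - 4ac = (-1.198)^2 - 4*(-0.535)*1 = 1.435204 - (-2.14) = 3.575204.
D >= 0, so the roots are real: z = (-b +/- sqrt(D)) / (2a) = (1.198 +/- 1.890821) / (-1.07).
  z_1 = (1.198 + 1.890821) / (-1.07) = -2.8867,   |z_1| = 2.8867.
  z_2 = (1.198 - 1.890821) / (-1.07) = 0.6475,   |z_2| = 0.6475.
Moduli of all roots: 2.8867, 0.6475.
All moduli strictly greater than 1? No.
Verdict: Not invertible.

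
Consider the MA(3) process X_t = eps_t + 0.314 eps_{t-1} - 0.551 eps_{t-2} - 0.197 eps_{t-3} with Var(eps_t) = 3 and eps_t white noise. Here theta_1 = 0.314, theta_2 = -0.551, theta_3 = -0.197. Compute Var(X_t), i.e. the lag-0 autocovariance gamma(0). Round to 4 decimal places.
\gamma(0) = 4.3230

For an MA(q) process X_t = eps_t + sum_i theta_i eps_{t-i} with
Var(eps_t) = sigma^2, the variance is
  gamma(0) = sigma^2 * (1 + sum_i theta_i^2).
  sum_i theta_i^2 = (0.314)^2 + (-0.551)^2 + (-0.197)^2 = 0.098596 + 0.303601 + 0.038809 = 0.441006.
  gamma(0) = 3 * (1 + 0.441006) = 3 * 1.441006 = 4.323018, which rounds to 4.3230.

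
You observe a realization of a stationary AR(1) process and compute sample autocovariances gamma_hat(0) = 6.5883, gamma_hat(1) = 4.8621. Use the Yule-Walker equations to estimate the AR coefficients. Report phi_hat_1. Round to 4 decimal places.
\hat\phi_{1} = 0.7380

The Yule-Walker equations for an AR(p) process read, in matrix form,
  Gamma_p phi = r_p,   with   (Gamma_p)_{ij} = gamma(|i - j|),
                       (r_p)_i = gamma(i),   i,j = 1..p.
Substitute the sample gammas (Toeplitz matrix and right-hand side of size 1):
  Gamma_p = [[6.5883]]
  r_p     = [4.8621]
With p = 1 this is the single equation gamma(0) phi_1 = gamma(1):
  phi_hat_1 = gamma(1) / gamma(0) = 4.8621 / 6.5883 = 0.7380.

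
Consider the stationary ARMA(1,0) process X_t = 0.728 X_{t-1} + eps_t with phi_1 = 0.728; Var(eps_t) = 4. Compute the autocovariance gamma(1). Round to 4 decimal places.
\gamma(1) = 6.1955

Multiply the model equation by X_{t-k} and take expectations. With theta_0 = psi_0 = 1 and psi_j the MA(infinity) weights, this gives
  gamma(k) - sum_i phi_i gamma(k-i) = c_k,
  c_k = sigma^2 * sum_{j=k..q} theta_j psi_{j-k}   (c_k = 0 for k > q),
using gamma(-m) = gamma(m).
Pure AR (q = 0): c_0 = sigma^2 = 4, c_k = 0 for k >= 1.
Equations for k = 0 and k = 1 (AR order 1):
  gamma(0) = phi_1 gamma(1) + c_0
  gamma(1) = phi_1 gamma(0) + c_1
Substituting the second into the first: gamma(0) (1 - phi_1^2) = c_0 + phi_1 c_1, so
  gamma(0) = c_0 / (1 - phi_1^2) = 4 / (1 - (0.728)^2) = 4 / 0.470016 = 8.510349.
  gamma(1) = phi_1 gamma(0) = (0.728)(8.510349) = 6.195534.
Therefore gamma(1) = 6.1955 (to 4 decimal places).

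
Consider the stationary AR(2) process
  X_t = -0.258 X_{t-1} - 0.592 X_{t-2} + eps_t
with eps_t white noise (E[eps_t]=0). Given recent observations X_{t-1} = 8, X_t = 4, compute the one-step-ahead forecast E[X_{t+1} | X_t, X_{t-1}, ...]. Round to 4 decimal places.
E[X_{t+1} \mid \mathcal F_t] = -5.7680

For an AR(p) model X_t = c + sum_i phi_i X_{t-i} + eps_t, the
one-step-ahead conditional mean is
  E[X_{t+1} | X_t, ...] = c + sum_i phi_i X_{t+1-i}.
Substitute known values:
  E[X_{t+1} | ...] = (-0.258) * (4) + (-0.592) * (8)
                   = -5.7680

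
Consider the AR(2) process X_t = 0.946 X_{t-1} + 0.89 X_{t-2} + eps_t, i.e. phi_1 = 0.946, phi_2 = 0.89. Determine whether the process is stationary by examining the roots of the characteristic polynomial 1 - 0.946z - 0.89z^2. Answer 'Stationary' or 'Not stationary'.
\text{Not stationary}

The AR(p) characteristic polynomial is P(z) = 1 - 0.946z - 0.89z^2.
Stationarity requires all roots to lie outside the unit circle, i.e. |z| > 1 for every root.
Set 1 + (-0.946) z + (-0.89) z^2 = 0, i.e. a z^2 + b z + c = 0 with a = -0.89, b = -0.946, c = 1.
Discriminant D = b^2 - 4ac = (-0.946)^2 - 4*(-0.89)*1 = 0.894916 - (-3.56) = 4.454916.
D >= 0, so the roots are real: z = (-b +/- sqrt(D)) / (2a) = (0.946 +/- 2.110667) / (-1.78).
  z_1 = (0.946 + 2.110667) / (-1.78) = -1.7172,   |z_1| = 1.7172.
  z_2 = (0.946 - 2.110667) / (-1.78) = 0.6543,   |z_2| = 0.6543.
Moduli of all roots: 1.7172, 0.6543.
All moduli strictly greater than 1? No.
Verdict: Not stationary.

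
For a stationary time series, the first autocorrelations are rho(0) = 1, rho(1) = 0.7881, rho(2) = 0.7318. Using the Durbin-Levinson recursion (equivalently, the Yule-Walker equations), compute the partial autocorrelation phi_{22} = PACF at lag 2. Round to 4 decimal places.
\phi_{22} = 0.2922

The PACF at lag k is phi_{kk}, the last component of the solution
to the Yule-Walker system G_k phi = r_k where
  (G_k)_{ij} = rho(|i - j|), (r_k)_i = rho(i), i,j = 1..k.
Equivalently, Durbin-Levinson gives phi_{kk} iteratively:
  phi_{11} = rho(1)
  phi_{kk} = [rho(k) - sum_{j=1..k-1} phi_{k-1,j} rho(k-j)]
            / [1 - sum_{j=1..k-1} phi_{k-1,j} rho(j)],
  phi_{k,j} = phi_{k-1,j} - phi_{kk} phi_{k-1,k-j},  j = 1..k-1.
Step k = 1:
  phi_11 = rho(1) = 0.7881.
Step k = 2:
  phi_22 = [rho(2) - phi_11 rho(1)] / [1 - phi_11 rho(1)] = [0.7318 - (0.7881)(0.7881)] / [1 - (0.7881)(0.7881)]
         = 0.11069839 / 0.37889839 = 0.2922.
Therefore phi_{22} = 0.2922.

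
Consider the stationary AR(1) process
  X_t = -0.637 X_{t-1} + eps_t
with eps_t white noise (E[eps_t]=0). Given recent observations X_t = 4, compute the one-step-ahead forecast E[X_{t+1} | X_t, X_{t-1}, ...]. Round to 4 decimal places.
E[X_{t+1} \mid \mathcal F_t] = -2.5480

For an AR(p) model X_t = c + sum_i phi_i X_{t-i} + eps_t, the
one-step-ahead conditional mean is
  E[X_{t+1} | X_t, ...] = c + sum_i phi_i X_{t+1-i}.
Substitute known values:
  E[X_{t+1} | ...] = (-0.637) * (4)
                   = -2.5480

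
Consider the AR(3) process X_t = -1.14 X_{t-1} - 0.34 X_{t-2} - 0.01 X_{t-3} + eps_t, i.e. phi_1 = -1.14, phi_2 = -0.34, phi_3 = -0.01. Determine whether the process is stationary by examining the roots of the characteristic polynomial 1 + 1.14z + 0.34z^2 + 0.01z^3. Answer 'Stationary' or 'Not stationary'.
\text{Stationary}

The AR(p) characteristic polynomial is P(z) = 1 + 1.14z + 0.34z^2 + 0.01z^3.
Stationarity requires all roots to lie outside the unit circle, i.e. |z| > 1 for every root.
Degree 3: look for a simple real root z0 first, then factor out (1 - z/z0) and solve the remaining quadratic.
Testing z0 = -2: P(-2) = 1 + (1.14)(-2) + (0.34)(-2)^2 + (0.01)(-2)^3
  = 1 + (-2.28) + (1.36) + (-0.08) = 0.  So z_0 = -2 is a root, |z_0| = 2.
Divide out the factor (1 + 0.5 z) = (1 - z/z0) (since 1/z0 = -0.5):
  P(z) = (1 + 0.5 z)(1 + (0.64) z + (0.02) z^2)
  [check: z-coef 0.64 - (-0.5) = 1.14; z^2-coef 0.02 - (-0.5)(0.64) = 0.34; z^3-coef -(-0.5)(0.02) = 0.01.]
Remaining roots from the quadratic factor 1 + (0.64) z + (0.02) z^2:
  Set 1 + (0.64) z + (0.02) z^2 = 0, i.e. a z^2 + b z + c = 0 with a = 0.02, b = 0.64, c = 1.
  Discriminant D = b^2 - 4ac = (0.64)^2 - 4*(0.02)*1 = 0.4096 - (0.08) = 0.3296.
  D >= 0, so the roots are real: z = (-b +/- sqrt(D)) / (2a) = (-0.64 +/- 0.574108) / (0.04).
    z_1 = (-0.64 + 0.574108) / (0.04) = -1.6473,   |z_1| = 1.6473.
    z_2 = (-0.64 - 0.574108) / (0.04) = -30.3527,   |z_2| = 30.3527.
Moduli of all roots: 2.0000, 1.6473, 30.3527.
All moduli strictly greater than 1? Yes.
Verdict: Stationary.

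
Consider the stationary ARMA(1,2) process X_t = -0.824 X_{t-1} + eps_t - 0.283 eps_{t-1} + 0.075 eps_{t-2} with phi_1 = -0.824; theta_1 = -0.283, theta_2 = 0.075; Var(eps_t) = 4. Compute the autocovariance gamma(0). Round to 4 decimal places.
\gamma(0) = 21.0442

Multiply the model equation by X_{t-k} and take expectations. With theta_0 = psi_0 = 1 and psi_j the MA(infinity) weights, this gives
  gamma(k) - sum_i phi_i gamma(k-i) = c_k,
  c_k = sigma^2 * sum_{j=k..q} theta_j psi_{j-k}   (c_k = 0 for k > q),
using gamma(-m) = gamma(m).
psi-weights needed (psi_j = theta_j + sum_i phi_i psi_{j-i}):
  psi_1 = theta_1 + phi_1 = -0.283 + (-0.824) = -1.107
  psi_2 = theta_2 + phi_1 psi_1 = 0.075 + (-0.824)(-1.107) = 0.987168
Right-hand sides:
  c_0 = sigma^2 (1 + theta_1 psi_1 + theta_2 psi_2) = 4 * (1 + (-0.283)(-1.107) + (0.075)(0.987168)) = 4 * 1.387319 = 5.549274
  c_1 = sigma^2 (theta_1 + theta_2 psi_1) = 4 * (-0.283 + (0.075)(-1.107)) = -1.4641
  c_2 = sigma^2 theta_2 = 4 * (0.075) = 0.3
Equations for k = 0 and k = 1 (AR order 1):
  gamma(0) = phi_1 gamma(1) + c_0
  gamma(1) = phi_1 gamma(0) + c_1
Substituting the second into the first: gamma(0) (1 - phi_1^2) = c_0 + phi_1 c_1, so
  gamma(0) = (c_0 + phi_1 c_1) / (1 - phi_1^2) = (5.549274 + (-0.824)(-1.4641)) / (1 - (-0.824)^2) = 6.755693 / 0.321024 = 21.044199.
Therefore gamma(0) = 21.0442 (to 4 decimal places).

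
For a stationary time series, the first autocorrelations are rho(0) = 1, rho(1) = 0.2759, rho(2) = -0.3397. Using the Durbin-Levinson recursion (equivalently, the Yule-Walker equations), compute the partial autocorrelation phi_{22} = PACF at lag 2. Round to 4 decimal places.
\phi_{22} = -0.4501

The PACF at lag k is phi_{kk}, the last component of the solution
to the Yule-Walker system G_k phi = r_k where
  (G_k)_{ij} = rho(|i - j|), (r_k)_i = rho(i), i,j = 1..k.
Equivalently, Durbin-Levinson gives phi_{kk} iteratively:
  phi_{11} = rho(1)
  phi_{kk} = [rho(k) - sum_{j=1..k-1} phi_{k-1,j} rho(k-j)]
            / [1 - sum_{j=1..k-1} phi_{k-1,j} rho(j)],
  phi_{k,j} = phi_{k-1,j} - phi_{kk} phi_{k-1,k-j},  j = 1..k-1.
Step k = 1:
  phi_11 = rho(1) = 0.2759.
Step k = 2:
  phi_22 = [rho(2) - phi_11 rho(1)] / [1 - phi_11 rho(1)] = [-0.3397 - (0.2759)(0.2759)] / [1 - (0.2759)(0.2759)]
         = -0.41582081 / 0.92387919 = -0.4501.
Therefore phi_{22} = -0.4501.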